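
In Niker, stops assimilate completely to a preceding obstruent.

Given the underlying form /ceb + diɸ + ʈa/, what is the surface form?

/d/ is the segment targeted by the rule; it sits immediately after /b/, so it assimilates completely and surfaces as [b].
At the second juncture, /ʈ/ likewise becomes [ɸ] adjacent to /ɸ/.

[cebbiɸɸa]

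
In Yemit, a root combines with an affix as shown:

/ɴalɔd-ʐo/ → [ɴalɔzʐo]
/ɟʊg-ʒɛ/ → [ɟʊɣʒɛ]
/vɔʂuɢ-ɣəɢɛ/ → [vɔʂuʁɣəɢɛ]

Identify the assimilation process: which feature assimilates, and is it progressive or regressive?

regressive manner assimilation

Underlying /d/ is realised as [z] next to /ʐ/; /ʐ/ itself does not change.
The change stop → fricative matches the manner of the following /ʐ/, identifying this as manner assimilation.
Place and voice are unchanged, so the assimilation is partial, not total.
The other alternating forms pattern the same way: /g/ → [ɣ] before /ʒ/ (stop → fricative, matching a fricative); /ɢ/ → [ʁ] before /ɣ/ (stop → fricative, matching a fricative) — only manner changes, and always toward the following segment.
The trigger is the following segment, so the direction is regressive (anticipatory).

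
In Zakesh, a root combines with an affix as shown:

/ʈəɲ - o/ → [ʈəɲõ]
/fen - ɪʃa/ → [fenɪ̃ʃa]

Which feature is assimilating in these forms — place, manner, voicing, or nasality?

nasality

The vowel /o/ surfaces as nasalised [õ] next to the preceding nasal /ɲ/ — it has acquired the [+nasal] feature of its neighbour.
The other form shows the same pattern: /ɪ/ → [ɪ̃] after /n/ — each time a vowel is nasalised next to a preceding nasal.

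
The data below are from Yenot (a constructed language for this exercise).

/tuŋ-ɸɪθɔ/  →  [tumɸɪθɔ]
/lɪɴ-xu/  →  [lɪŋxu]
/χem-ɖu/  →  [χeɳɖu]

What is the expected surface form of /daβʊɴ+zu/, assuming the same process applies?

[daβʊnzu]

The data show regressive place assimilation: /ŋ/ → [m] before /ɸ/; /ɴ/ → [ŋ] before /x/; /m/ → [ɳ] before /ɖ/. In each pair only place changes, matching the following consonant, while manner and voice stay constant.
The rule targets /ɴ/ (voiced uvular nasal), which sits before the trigger /z/ (alveolar).
The voiced alveolar nasal is [n], so /ɴ/ → [n].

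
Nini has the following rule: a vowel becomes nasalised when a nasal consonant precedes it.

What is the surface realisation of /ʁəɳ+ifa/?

The vowel /i/ is adjacent to the preceding nasal /ɳ/, so it acquires [+nasal] and surfaces as [ĩ].

[ʁəɳĩfa]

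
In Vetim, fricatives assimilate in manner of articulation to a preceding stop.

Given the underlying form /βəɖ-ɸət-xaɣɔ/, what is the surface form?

[βəɖpətkaɣɔ]

The rule targets /ɸ/ (voiceless bilabial fricative), which sits after the trigger /ɖ/ (stop).
The voiceless bilabial stop is [p], so /ɸ/ → [p].
At the second juncture, /x/ likewise becomes [k] adjacent to /t/.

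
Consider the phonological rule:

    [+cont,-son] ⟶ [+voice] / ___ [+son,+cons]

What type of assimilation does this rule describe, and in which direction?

The target ([+cont,-son], fricatives) acquires [+voice] next to a sonorant consonant ([+son,+cons]) — it takes on the voicing of its neighbour, so the feature that spreads is voicing.
Since the environment is written after the underscore, the trigger follows the target; the direction is regressive.

regressive voicing assimilation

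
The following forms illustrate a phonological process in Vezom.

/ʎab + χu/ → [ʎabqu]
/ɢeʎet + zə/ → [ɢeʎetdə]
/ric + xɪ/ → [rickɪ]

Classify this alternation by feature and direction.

Comparing underlying and surface forms, /χ/ → [q] is the alternation; the neighbouring /b/ is constant.
/χ/ is a fricative while /b/ is a stop; the output [q] is a stop, matching the trigger — so the feature that spreads is manner.
Place and voice are unchanged, so the assimilation is partial, not total.
Checking the remaining alternations: /z/ → [d] after /t/ (fricative → stop, matching a stop); /x/ → [k] after /c/ (fricative → stop, matching a stop) — only manner changes, and always toward the preceding segment.
Since the segment that changes follows the conditioning segment, the assimilation is progressive.

progressive manner assimilation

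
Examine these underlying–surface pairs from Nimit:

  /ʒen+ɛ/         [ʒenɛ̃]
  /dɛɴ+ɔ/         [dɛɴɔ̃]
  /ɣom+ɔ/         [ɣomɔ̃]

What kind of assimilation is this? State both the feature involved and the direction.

The vowel /ɛ/ surfaces as nasalised [ɛ̃] next to the preceding nasal /n/ — it has acquired the [+nasal] feature of its neighbour.
Likewise in the remaining data: /ɔ/ → [ɔ̃] after /ɴ/; /ɔ/ → [ɔ̃] after /m/ — each time a vowel is nasalised next to a preceding nasal.
Because the conditioning nasal is to the left of the vowel that changes, the process is progressive (perseverative).

progressive nasality assimilation (vowel nasalisation)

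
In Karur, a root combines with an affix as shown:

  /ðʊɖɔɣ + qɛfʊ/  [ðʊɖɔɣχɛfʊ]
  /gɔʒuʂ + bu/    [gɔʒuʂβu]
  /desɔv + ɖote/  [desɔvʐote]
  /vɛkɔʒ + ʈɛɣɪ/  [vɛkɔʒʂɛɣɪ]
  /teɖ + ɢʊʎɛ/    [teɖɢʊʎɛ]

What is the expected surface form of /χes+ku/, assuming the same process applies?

The data show progressive manner assimilation: /q/ → [χ] after /ɣ/; /b/ → [β] after /ʂ/; /ɖ/ → [ʐ] after /v/; /ʈ/ → [ʂ] after /ʒ/. In each pair only manner changes, matching the preceding consonant, while place and voice stay constant.
No alternation appears in [teɖɢʊʎɛ]: there the adjacent consonants already agree in manner (/ɢ/ and /ɖ/ are both stops), so this form is consistent with the same rule.
/k/ is a voiceless velar stop. The preceding trigger /s/ is a fricative, so /k/ must become a fricative as well.
A voiceless velar fricative is [x], so the surface segment is [x].

[χesxu]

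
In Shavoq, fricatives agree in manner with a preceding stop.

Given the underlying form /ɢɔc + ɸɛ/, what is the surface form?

/ɸ/ is a voiceless bilabial fricative. The preceding trigger /c/ is a stop, so /ɸ/ must become a stop as well.
The voiceless bilabial stop is [p], so /ɸ/ → [p].

[ɢɔcpɛ]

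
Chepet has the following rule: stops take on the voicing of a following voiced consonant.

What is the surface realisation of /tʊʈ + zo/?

[tʊɖzo]

/ʈ/ is a voiceless retroflex stop. The following trigger /z/ is voiced, so /ʈ/ must become voiced as well.
A voiced retroflex stop is [ɖ], so the surface segment is [ɖ].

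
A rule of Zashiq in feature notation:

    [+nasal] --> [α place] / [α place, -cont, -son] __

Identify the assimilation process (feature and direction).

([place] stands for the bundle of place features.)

The rule copies the place features (abbreviated [place]) from the environment onto the target, so the assimilating feature is place.
Since the environment is written before the underscore, the trigger precedes the target; the direction is progressive.

progressive place assimilation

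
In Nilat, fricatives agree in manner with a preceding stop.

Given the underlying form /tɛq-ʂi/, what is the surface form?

[tɛqʈi]

The rule targets /ʂ/ (voiceless retroflex fricative), which sits after the trigger /q/ (stop).
The voiceless retroflex stop is [ʈ], so /ʂ/ → [ʈ].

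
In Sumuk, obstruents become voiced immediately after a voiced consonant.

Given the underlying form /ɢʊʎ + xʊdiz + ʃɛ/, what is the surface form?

[ɢʊʎɣʊdizʒɛ]

The rule targets /x/ (voiceless velar fricative), which sits after the trigger /ʎ/ (voiced).
Changing only its voicing to voiced gives [ɣ] — the voiced velar fricative.
At the second juncture, /ʃ/ likewise becomes [ʒ] adjacent to /z/.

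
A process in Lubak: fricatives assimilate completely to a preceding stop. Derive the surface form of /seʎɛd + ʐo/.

/ʐ/ is the segment targeted by the rule; it sits immediately after /d/, so it assimilates completely and surfaces as [d].

[seʎɛddo]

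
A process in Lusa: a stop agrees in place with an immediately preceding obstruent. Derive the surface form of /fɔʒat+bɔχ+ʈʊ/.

The rule targets /b/ (voiced bilabial stop), which sits after the trigger /t/ (alveolar).
Changing only its place to alveolar gives [d] — the voiced alveolar stop.
The same rule applies at the second boundary: /ʈ/ → [q] next to /χ/.

[fɔʒatdɔχqʊ]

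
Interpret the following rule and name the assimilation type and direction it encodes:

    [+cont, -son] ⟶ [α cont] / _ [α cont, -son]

regressive manner assimilation

The rule copies [cont] (continuancy) from the environment onto the target fricatives; since [±cont] encodes the stop/fricative manner contrast, the assimilating dimension is manner.
Since the environment is written after the underscore, the trigger follows the target; the direction is regressive.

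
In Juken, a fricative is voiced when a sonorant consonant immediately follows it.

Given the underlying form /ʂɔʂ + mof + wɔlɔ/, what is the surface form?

The rule targets /ʂ/ (voiceless retroflex fricative), which sits before the trigger /m/ (voiced).
A voiced retroflex fricative is [ʐ], so the surface segment is [ʐ].
The same rule applies at the second boundary: /f/ → [v] next to /w/.

[ʂɔʐmovwɔlɔ]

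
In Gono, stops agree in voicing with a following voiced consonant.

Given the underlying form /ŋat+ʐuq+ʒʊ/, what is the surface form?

The rule targets /t/ (voiceless alveolar stop), which sits before the trigger /ʐ/ (voiced).
A voiced alveolar stop is [d], so the surface segment is [d].
At the second juncture, /q/ likewise becomes [ɢ] adjacent to /ʒ/.

[ŋadʐuɢʒʊ]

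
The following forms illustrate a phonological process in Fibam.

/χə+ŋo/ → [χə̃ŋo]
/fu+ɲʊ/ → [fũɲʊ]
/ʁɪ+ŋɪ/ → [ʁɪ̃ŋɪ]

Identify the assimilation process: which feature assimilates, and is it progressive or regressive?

regressive nasality assimilation (vowel nasalisation)

The vowel /ə/ surfaces as nasalised [ə̃] next to the following nasal /ŋ/ — it has acquired the [+nasal] feature of its neighbour.
The other forms show the same pattern: /u/ → [ũ] before /ɲ/; /ɪ/ → [ɪ̃] before /ŋ/ — each time a vowel is nasalised next to a following nasal.
Because the conditioning nasal is to the right of the vowel that changes, the process is regressive (anticipatory).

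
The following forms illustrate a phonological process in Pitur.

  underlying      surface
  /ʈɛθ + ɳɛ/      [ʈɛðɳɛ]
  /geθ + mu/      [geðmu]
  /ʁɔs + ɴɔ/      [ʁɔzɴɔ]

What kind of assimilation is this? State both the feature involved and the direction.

regressive voicing assimilation

Comparing underlying and surface forms, /θ/ → [ð] is the alternation; the neighbouring /ɳ/ is constant.
The change voiceless → voiced matches the voicing of the following /ɳ/, identifying this as voicing assimilation.
Place and manner are unchanged, so the assimilation is partial, not total.
Checking the remaining alternations: /θ/ → [ð] before /m/ (voiceless → voiced, matching voiced); /s/ → [z] before /ɴ/ (voiceless → voiced, matching voiced) — only voicing changes, and always toward the following segment.
The trigger is the following segment, so the direction is regressive (anticipatory).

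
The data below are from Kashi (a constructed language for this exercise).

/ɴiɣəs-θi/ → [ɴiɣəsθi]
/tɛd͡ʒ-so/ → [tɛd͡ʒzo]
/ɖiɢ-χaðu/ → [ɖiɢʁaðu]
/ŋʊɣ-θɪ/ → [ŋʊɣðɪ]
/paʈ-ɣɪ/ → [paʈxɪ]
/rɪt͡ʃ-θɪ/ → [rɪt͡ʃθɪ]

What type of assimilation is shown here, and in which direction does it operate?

Comparing underlying and surface forms, /s/ → [z] is the alternation; the neighbouring /d͡ʒ/ is constant.
The change voiceless → voiced matches the voicing of the preceding /d͡ʒ/, identifying this as voicing assimilation.
Place and manner are unchanged, so the assimilation is partial, not total.
The same holds elsewhere in the data: /χ/ → [ʁ] after /ɢ/ (voiceless → voiced, matching voiced); /θ/ → [ð] after /ɣ/ (voiceless → voiced, matching voiced); /ɣ/ → [x] after /ʈ/ (voiced → voiceless, matching voiceless) — only voicing changes, and always toward the preceding segment.
Nothing changes in [ɴiɣəsθi], [rɪt͡ʃθɪ]: there the adjacent consonants already agree in voicing (/θ/ and /s/ are both voiceless; /θ/ and /t͡ʃ/ are both voiceless), so these forms are consistent with the same rule.
Since the segment that changes follows the conditioning segment, the assimilation is progressive.

progressive voicing assimilation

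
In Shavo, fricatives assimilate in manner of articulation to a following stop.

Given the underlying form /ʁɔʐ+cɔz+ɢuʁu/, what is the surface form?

[ʁɔɖcɔdɢuʁu]

/ʐ/ is a voiced retroflex fricative. The following trigger /c/ is a stop, so /ʐ/ must become a stop as well.
Changing only its manner to stop gives [ɖ] — the voiced retroflex stop.
At the second juncture, /z/ likewise becomes [d] adjacent to /ɢ/.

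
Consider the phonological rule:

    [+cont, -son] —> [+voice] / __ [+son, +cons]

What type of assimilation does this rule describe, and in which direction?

regressive voicing assimilation

The structural change is [+voice], and the conditioning segment [+son, +cons] (a sonorant consonant) is itself voiced, so the target comes to share the voicing of its neighbour — voicing assimilation.
Since the environment is written after the underscore, the trigger follows the target; the direction is regressive.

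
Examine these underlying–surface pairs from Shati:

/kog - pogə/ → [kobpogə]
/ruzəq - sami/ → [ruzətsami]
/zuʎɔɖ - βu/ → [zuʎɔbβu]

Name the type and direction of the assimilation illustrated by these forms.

Underlying /g/ is realised as [b] next to /p/; /p/ itself does not change.
/g/ is velar while /p/ is bilabial; the output [b] is bilabial, matching the trigger — so the feature that spreads is place.
Manner and voice are unchanged, so the assimilation is partial, not total.
Checking the remaining alternations: /q/ → [t] before /s/ (uvular → alveolar, matching alveolar); /ɖ/ → [b] before /β/ (retroflex → bilabial, matching bilabial) — only place changes, and always toward the following segment.
The trigger is the following segment, so the direction is regressive (anticipatory).

regressive place assimilation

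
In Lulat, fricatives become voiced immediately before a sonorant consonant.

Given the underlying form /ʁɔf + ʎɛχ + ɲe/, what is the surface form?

/f/ is a voiceless labiodental fricative. The following trigger /ʎ/ is voiced, so /f/ must become voiced as well.
The voiced labiodental fricative is [v], so /f/ → [v].
At the second juncture, /χ/ likewise becomes [ʁ] adjacent to /ɲ/.

[ʁɔvʎɛʁɲe]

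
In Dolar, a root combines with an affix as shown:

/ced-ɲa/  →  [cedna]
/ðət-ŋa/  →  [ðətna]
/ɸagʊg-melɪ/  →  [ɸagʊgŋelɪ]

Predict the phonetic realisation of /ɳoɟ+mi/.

[ɳoɟɲi]

The data show progressive place assimilation: /ɲ/ → [n] after /d/; /ŋ/ → [n] after /t/; /m/ → [ŋ] after /g/. In each pair only place changes, matching the preceding consonant, while manner and voice stay constant.
The rule targets /m/ (voiced bilabial nasal), which sits after the trigger /ɟ/ (palatal).
The voiced palatal nasal is [ɲ], so /m/ → [ɲ].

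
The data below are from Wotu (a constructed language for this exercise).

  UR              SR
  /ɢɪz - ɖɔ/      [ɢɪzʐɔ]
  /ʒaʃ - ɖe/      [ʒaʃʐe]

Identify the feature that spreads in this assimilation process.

Underlying /ɖ/ is realised as [ʐ] next to /z/; /z/ itself does not change.
/ɖ/ is a stop while /z/ is a fricative; the output [ʐ] is a fricative, matching the trigger — so the feature that spreads is manner.
Checking the remaining alternation: /ɖ/ → [ʐ] after /ʃ/ (stop → fricative, matching a fricative) — only manner changes, and always toward the preceding segment.

manner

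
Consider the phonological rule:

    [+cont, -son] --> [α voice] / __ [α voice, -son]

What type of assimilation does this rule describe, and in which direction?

regressive voicing assimilation

The rule copies [voice] from the environment onto the target, so the assimilating feature is voicing.
Since the environment is written after the underscore, the trigger follows the target; the direction is regressive.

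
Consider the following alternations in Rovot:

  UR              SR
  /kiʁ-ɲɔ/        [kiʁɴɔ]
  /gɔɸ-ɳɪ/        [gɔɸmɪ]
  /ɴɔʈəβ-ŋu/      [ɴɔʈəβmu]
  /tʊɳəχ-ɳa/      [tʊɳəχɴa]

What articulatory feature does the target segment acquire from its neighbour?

place

Underlying /ɲ/ is realised as [ɴ] next to /ʁ/; /ʁ/ itself does not change.
The change palatal → uvular matches the place of the preceding /ʁ/, identifying this as place assimilation.
Checking the remaining alternations: /ɳ/ → [m] after /ɸ/ (retroflex → bilabial, matching bilabial); /ŋ/ → [m] after /β/ (velar → bilabial, matching bilabial); /ɳ/ → [ɴ] after /χ/ (retroflex → uvular, matching uvular) — only place changes, and always toward the preceding segment.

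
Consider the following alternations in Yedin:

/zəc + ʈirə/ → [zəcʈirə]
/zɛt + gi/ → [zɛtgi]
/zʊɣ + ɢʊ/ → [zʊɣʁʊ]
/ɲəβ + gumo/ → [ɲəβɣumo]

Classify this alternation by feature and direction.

The segment that alternates is /ɢ/, which surfaces as [ʁ] when adjacent to /ɣ/.
/ɢ/ is a stop while /ɣ/ is a fricative; the output [ʁ] is a fricative, matching the trigger — so the feature that spreads is manner.
Place and voice are unchanged, so the assimilation is partial, not total.
The same holds elsewhere in the data: /g/ → [ɣ] after /β/ (stop → fricative, matching a fricative) — only manner changes, and always toward the preceding segment.
Nothing changes in [zəcʈirə], [zɛtgi]: there the adjacent consonants already agree in manner (/ʈ/ and /c/ are both stops; /g/ and /t/ are both stops), so these forms are consistent with the same rule.
The trigger is the preceding segment, so the direction is progressive (perseverative).

progressive manner assimilation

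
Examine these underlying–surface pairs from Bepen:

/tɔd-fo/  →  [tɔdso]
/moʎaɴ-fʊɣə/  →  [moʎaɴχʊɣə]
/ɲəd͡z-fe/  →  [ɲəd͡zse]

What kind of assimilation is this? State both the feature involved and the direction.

progressive place assimilation

Comparing underlying and surface forms, /f/ → [s] is the alternation; the neighbouring /d/ is constant.
/f/ is labiodental while /d/ is alveolar; the output [s] is alveolar, matching the trigger — so the feature that spreads is place.
Manner and voice are unchanged, so the assimilation is partial, not total.
Checking the remaining alternations: /f/ → [χ] after /ɴ/ (labiodental → uvular, matching uvular); /f/ → [s] after /d͡z/ (labiodental → alveolar, matching alveolar) — only place changes, and always toward the preceding segment.
Since the segment that changes follows the conditioning segment, the assimilation is progressive.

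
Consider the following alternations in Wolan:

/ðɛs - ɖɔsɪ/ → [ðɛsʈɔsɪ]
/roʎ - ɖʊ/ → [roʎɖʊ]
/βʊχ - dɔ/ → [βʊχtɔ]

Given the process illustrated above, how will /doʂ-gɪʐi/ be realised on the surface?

[doʂkɪʐi]

The data show progressive voicing assimilation: /ɖ/ → [ʈ] after /s/; /d/ → [t] after /χ/. In each pair only voicing changes, matching the preceding consonant, while place and manner stay constant.
Nothing changes in [roʎɖʊ]: there the adjacent consonants already agree in voicing (/ɖ/ and /ʎ/ are both voiced), so this form is consistent with the same rule.
The rule targets /g/ (voiced velar stop), which sits after the trigger /ʂ/ (voiceless).
A voiceless velar stop is [k], so the surface segment is [k].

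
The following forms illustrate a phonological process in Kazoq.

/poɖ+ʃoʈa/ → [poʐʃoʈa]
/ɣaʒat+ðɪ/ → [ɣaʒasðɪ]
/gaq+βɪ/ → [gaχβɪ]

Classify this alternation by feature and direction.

regressive manner assimilation

Underlying /ɖ/ is realised as [ʐ] next to /ʃ/; /ʃ/ itself does not change.
The change stop → fricative matches the manner of the following /ʃ/, identifying this as manner assimilation.
Place and voice are unchanged, so the assimilation is partial, not total.
The same holds elsewhere in the data: /t/ → [s] before /ð/ (stop → fricative, matching a fricative); /q/ → [χ] before /β/ (stop → fricative, matching a fricative) — only manner changes, and always toward the following segment.
The trigger is the following segment, so the direction is regressive (anticipatory).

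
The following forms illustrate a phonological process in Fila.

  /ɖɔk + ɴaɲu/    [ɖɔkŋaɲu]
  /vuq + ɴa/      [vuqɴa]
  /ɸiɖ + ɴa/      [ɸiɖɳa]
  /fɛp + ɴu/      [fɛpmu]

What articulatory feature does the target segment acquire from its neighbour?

The segment that alternates is /ɴ/, which surfaces as [ŋ] when adjacent to /k/.
The change uvular → velar matches the place of the preceding /k/, identifying this as place assimilation.
The same holds elsewhere in the data: /ɴ/ → [ɳ] after /ɖ/ (uvular → retroflex, matching retroflex); /ɴ/ → [m] after /p/ (uvular → bilabial, matching bilabial) — only place changes, and always toward the preceding segment.
No alternation appears in [vuqɴa]: there the adjacent consonants already agree in place (/ɴ/ and /q/ are both uvular), so this form is consistent with the same rule.

place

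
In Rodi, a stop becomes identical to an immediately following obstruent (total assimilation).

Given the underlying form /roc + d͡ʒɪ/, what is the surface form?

[rod͡ʒd͡ʒɪ]

/c/ is the segment targeted by the rule; it sits immediately before /d͡ʒ/, so it assimilates completely and surfaces as [d͡ʒ].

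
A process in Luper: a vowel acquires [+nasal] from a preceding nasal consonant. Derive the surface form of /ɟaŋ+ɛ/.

The vowel /ɛ/ is adjacent to the preceding nasal /ŋ/, so it acquires [+nasal] and surfaces as [ɛ̃].

[ɟaŋɛ̃]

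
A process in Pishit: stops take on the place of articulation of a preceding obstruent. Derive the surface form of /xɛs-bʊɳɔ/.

[xɛsdʊɳɔ]

/b/ is a voiced bilabial stop. The preceding trigger /s/ is alveolar, so /b/ must become alveolar as well.
The voiced alveolar stop is [d], so /b/ → [d].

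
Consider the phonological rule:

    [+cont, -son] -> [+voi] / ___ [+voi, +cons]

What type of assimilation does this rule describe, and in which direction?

The structural change is [+voi], and the conditioning segment [+voi, +cons] (a voiced consonant) is itself voiced, so the target comes to share the voicing of its neighbour — voicing assimilation.
Since the environment is written after the underscore, the trigger follows the target; the direction is regressive.

regressive voicing assimilation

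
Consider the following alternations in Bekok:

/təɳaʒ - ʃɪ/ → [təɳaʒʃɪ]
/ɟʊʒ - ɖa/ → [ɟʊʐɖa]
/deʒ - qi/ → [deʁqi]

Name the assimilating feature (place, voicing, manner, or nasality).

place

Comparing underlying and surface forms, /ʒ/ → [ʐ] is the alternation; the neighbouring /ɖ/ is constant.
/ʒ/ is postalveolar while /ɖ/ is retroflex; the output [ʐ] is retroflex, matching the trigger — so the feature that spreads is place.
The same holds elsewhere in the data: /ʒ/ → [ʁ] before /q/ (postalveolar → uvular, matching uvular) — only place changes, and always toward the following segment.
No alternation appears in [təɳaʒʃɪ]: there the adjacent consonants already agree in place (/ʒ/ and /ʃ/ are both postalveolar), so this form is consistent with the same rule.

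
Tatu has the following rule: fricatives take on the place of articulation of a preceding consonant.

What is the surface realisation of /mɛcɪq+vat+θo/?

[mɛcɪqʁatso]

The rule targets /v/ (voiced labiodental fricative), which sits after the trigger /q/ (uvular).
A voiced uvular fricative is [ʁ], so the surface segment is [ʁ].
The same rule applies at the second boundary: /θ/ → [s] next to /t/.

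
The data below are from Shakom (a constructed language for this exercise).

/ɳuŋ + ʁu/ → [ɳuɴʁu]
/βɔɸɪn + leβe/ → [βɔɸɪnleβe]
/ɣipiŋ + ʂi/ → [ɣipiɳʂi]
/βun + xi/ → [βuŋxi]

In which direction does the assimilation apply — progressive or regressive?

Underlying /ŋ/ is realised as [ɴ] next to /ʁ/; /ʁ/ itself does not change.
/ŋ/ is velar while /ʁ/ is uvular; the output [ɴ] is uvular, matching the trigger — so the feature that spreads is place.
The same holds elsewhere in the data: /ŋ/ → [ɳ] before /ʂ/ (velar → retroflex, matching retroflex); /n/ → [ŋ] before /x/ (alveolar → velar, matching velar) — only place changes, and always toward the following segment.
Nothing changes in [βɔɸɪnleβe]: there the adjacent consonants already agree in place (/n/ and /l/ are both alveolar), so this form is consistent with the same rule.
The trigger is the following segment, so the direction is regressive (anticipatory).

regressive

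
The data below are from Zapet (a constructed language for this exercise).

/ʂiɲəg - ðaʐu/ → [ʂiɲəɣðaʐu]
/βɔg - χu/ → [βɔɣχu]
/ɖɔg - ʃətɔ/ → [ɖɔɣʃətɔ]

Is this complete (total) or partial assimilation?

partial assimilation

The segment that alternates is /g/, which surfaces as [ɣ] when adjacent to /ð/.
The change stop → fricative matches the manner of the following /ð/, identifying this as manner assimilation.
Place and voice are unchanged, so the assimilation is partial, not total.
Checking the remaining alternations: /g/ → [ɣ] before /χ/ (stop → fricative, matching a fricative); /g/ → [ɣ] before /ʃ/ (stop → fricative, matching a fricative) — only manner changes, and always toward the following segment.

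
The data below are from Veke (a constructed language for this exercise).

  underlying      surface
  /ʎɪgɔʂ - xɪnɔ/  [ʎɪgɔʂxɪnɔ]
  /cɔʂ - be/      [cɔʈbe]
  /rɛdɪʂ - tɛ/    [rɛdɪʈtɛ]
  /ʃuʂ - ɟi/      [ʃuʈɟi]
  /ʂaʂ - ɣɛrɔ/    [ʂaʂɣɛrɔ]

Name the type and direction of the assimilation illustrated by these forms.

regressive manner assimilation

Comparing underlying and surface forms, /ʂ/ → [ʈ] is the alternation; the neighbouring /b/ is constant.
/ʂ/ is a fricative while /b/ is a stop; the output [ʈ] is a stop, matching the trigger — so the feature that spreads is manner.
Place and voice are unchanged, so the assimilation is partial, not total.
Checking the remaining alternations: /ʂ/ → [ʈ] before /t/ (fricative → stop, matching a stop); /ʂ/ → [ʈ] before /ɟ/ (fricative → stop, matching a stop) — only manner changes, and always toward the following segment.
Nothing changes in [ʎɪgɔʂxɪnɔ], [ʂaʂɣɛrɔ]: there the adjacent consonants already agree in manner (/ʂ/ and /x/ are both fricatives; /ʂ/ and /ɣ/ are both fricatives), so these forms are consistent with the same rule.
Since the segment that changes precedes the conditioning segment, the assimilation is regressive.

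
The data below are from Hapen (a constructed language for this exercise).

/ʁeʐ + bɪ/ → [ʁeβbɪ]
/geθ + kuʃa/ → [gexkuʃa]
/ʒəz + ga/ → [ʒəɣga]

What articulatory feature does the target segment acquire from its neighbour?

place

Comparing underlying and surface forms, /ʐ/ → [β] is the alternation; the neighbouring /b/ is constant.
/ʐ/ is retroflex while /b/ is bilabial; the output [β] is bilabial, matching the trigger — so the feature that spreads is place.
The other alternating forms pattern the same way: /θ/ → [x] before /k/ (dental → velar, matching velar); /z/ → [ɣ] before /g/ (alveolar → velar, matching velar) — only place changes, and always toward the following segment.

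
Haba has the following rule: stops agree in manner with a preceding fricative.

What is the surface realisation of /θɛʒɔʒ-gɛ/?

[θɛʒɔʒɣɛ]

The rule targets /g/ (voiced velar stop), which sits after the trigger /ʒ/ (fricative).
The voiced velar fricative is [ɣ], so /g/ → [ɣ].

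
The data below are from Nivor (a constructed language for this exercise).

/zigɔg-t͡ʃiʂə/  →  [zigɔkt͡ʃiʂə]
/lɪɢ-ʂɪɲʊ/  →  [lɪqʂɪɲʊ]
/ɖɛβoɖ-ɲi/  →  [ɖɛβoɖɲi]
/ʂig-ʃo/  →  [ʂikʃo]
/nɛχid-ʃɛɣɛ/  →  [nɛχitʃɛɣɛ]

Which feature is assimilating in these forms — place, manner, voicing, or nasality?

voicing

Comparing underlying and surface forms, /g/ → [k] is the alternation; the neighbouring /t͡ʃ/ is constant.
/g/ is voiced while /t͡ʃ/ is voiceless; the output [k] is voiceless, matching the trigger — so the feature that spreads is voicing.
Checking the remaining alternations: /ɢ/ → [q] before /ʂ/ (voiced → voiceless, matching voiceless); /g/ → [k] before /ʃ/ (voiced → voiceless, matching voiceless); /d/ → [t] before /ʃ/ (voiced → voiceless, matching voiceless) — only voicing changes, and always toward the following segment.
No alternation appears in [ɖɛβoɖɲi]: there the adjacent consonants already agree in voicing (/ɖ/ and /ɲ/ are both voiced), so this form is consistent with the same rule.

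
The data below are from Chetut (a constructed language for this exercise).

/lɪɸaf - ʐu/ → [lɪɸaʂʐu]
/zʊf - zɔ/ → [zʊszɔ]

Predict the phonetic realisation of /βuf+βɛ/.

[βuɸβɛ]

The data show regressive place assimilation: /f/ → [ʂ] before /ʐ/; /f/ → [s] before /z/. In each pair only place changes, matching the following consonant, while manner and voice stay constant.
/f/ is a voiceless labiodental fricative. The following trigger /β/ is bilabial, so /f/ must become bilabial as well.
Changing only its place to bilabial gives [ɸ] — the voiceless bilabial fricative.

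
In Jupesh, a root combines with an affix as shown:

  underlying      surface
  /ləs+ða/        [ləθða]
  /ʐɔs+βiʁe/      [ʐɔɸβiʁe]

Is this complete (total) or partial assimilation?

The segment that alternates is /s/, which surfaces as [θ] when adjacent to /ð/.
The change alveolar → dental matches the place of the following /ð/, identifying this as place assimilation.
Manner and voice are unchanged, so the assimilation is partial, not total.
Checking the remaining alternation: /s/ → [ɸ] before /β/ (alveolar → bilabial, matching bilabial) — only place changes, and always toward the following segment.

partial assimilation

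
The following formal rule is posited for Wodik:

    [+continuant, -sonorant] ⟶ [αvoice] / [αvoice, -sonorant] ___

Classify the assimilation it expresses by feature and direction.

progressive voicing assimilation

The shared variable α links the value of [voice] on the target to the same value on the neighbouring segment, so voicing is the feature that assimilates.
The conditioning segment sits to the left of the focus bar, meaning the trigger precedes the segment that changes — progressive assimilation.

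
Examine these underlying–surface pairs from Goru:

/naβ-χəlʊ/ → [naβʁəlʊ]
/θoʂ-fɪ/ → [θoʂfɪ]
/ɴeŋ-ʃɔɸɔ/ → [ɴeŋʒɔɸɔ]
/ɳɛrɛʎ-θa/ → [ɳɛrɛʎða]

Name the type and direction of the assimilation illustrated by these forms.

progressive voicing assimilation

The segment that alternates is /χ/, which surfaces as [ʁ] when adjacent to /β/.
/χ/ is voiceless while /β/ is voiced; the output [ʁ] is voiced, matching the trigger — so the feature that spreads is voicing.
Place and manner are unchanged, so the assimilation is partial, not total.
The other alternating forms pattern the same way: /ʃ/ → [ʒ] after /ŋ/ (voiceless → voiced, matching voiced); /θ/ → [ð] after /ʎ/ (voiceless → voiced, matching voiced) — only voicing changes, and always toward the preceding segment.
No alternation appears in [θoʂfɪ]: there the adjacent consonants already agree in voicing (/f/ and /ʂ/ are both voiceless), so this form is consistent with the same rule.
The trigger is the preceding segment, so the direction is progressive (perseverative).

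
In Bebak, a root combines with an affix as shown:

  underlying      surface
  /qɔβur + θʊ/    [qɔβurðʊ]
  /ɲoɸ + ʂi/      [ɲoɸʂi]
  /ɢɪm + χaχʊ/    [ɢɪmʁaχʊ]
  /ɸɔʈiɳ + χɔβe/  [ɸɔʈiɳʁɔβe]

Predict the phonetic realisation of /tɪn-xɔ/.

The data show progressive voicing assimilation: /θ/ → [ð] after /r/; /χ/ → [ʁ] after /m/; /χ/ → [ʁ] after /ɳ/. In each pair only voicing changes, matching the preceding consonant, while place and manner stay constant.
Nothing changes in [ɲoɸʂi]: there the adjacent consonants already agree in voicing (/ʂ/ and /ɸ/ are both voiceless), so this form is consistent with the same rule.
The rule targets /x/ (voiceless velar fricative), which sits after the trigger /n/ (voiced).
Changing only its voicing to voiced gives [ɣ] — the voiced velar fricative.

[tɪnɣɔ]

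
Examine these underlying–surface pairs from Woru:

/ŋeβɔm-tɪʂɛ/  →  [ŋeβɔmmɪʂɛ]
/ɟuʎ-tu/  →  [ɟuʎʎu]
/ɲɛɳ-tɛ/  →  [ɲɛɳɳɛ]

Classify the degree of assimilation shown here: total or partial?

Comparing underlying and surface forms, /t/ → [m] is the alternation; the neighbouring /m/ is constant.
The output [m] is identical to the trigger /m/ — every feature (place, manner, voicing) has been copied — so this is total assimilation.
The other forms behave the same way: /t/ → [ʎ] after /ʎ/; /t/ → [ɳ] after /ɳ/ — in each case the output is a copy of the preceding consonant.

total assimilation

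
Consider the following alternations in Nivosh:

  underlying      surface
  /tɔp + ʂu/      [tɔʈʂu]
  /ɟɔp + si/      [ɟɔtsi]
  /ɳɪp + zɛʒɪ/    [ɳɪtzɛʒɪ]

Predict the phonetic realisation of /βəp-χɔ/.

The data show regressive place assimilation: /p/ → [ʈ] before /ʂ/; /p/ → [t] before /s/; /p/ → [t] before /z/. In each pair only place changes, matching the following consonant, while manner and voice stay constant.
The rule targets /p/ (voiceless bilabial stop), which sits before the trigger /χ/ (uvular).
A voiceless uvular stop is [q], so the surface segment is [q].

[βəqχɔ]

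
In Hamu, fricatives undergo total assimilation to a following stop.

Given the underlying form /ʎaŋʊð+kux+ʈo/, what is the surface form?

[ʎaŋʊkkuʈʈo]

/ð/ is the segment targeted by the rule; it sits immediately before /k/, so it assimilates completely and surfaces as [k].
The same rule applies at the second boundary: /x/ → [ʈ] next to /ʈ/.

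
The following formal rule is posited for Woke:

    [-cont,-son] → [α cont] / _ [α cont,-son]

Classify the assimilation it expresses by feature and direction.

regressive manner assimilation

The shared variable α links the value of [cont] on the target to that of the neighbouring obstruent. [cont] distinguishes stops from fricatives — a manner-of-articulation feature — so this is manner assimilation.
Since the environment is written after the underscore, the trigger follows the target; the direction is regressive.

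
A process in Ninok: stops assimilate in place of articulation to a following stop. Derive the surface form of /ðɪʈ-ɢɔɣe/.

[ðɪqɢɔɣe]

The rule targets /ʈ/ (voiceless retroflex stop), which sits before the trigger /ɢ/ (uvular).
A voiceless uvular stop is [q], so the surface segment is [q].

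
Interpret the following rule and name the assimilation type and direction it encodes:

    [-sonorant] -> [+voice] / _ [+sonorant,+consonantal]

regressive voicing assimilation

The target ([-sonorant], obstruents) acquires [+voice] next to a sonorant consonant ([+sonorant,+consonantal]) — it takes on the voicing of its neighbour, so the feature that spreads is voicing.
The conditioning segment sits to the right of the focus bar, meaning the trigger follows the segment that changes — regressive assimilation.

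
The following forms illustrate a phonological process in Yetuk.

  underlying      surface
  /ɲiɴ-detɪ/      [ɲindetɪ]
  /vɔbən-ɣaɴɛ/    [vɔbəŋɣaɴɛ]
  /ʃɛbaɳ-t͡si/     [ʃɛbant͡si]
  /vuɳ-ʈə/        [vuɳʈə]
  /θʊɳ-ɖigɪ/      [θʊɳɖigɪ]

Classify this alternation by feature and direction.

Underlying /ɴ/ is realised as [n] next to /d/; /d/ itself does not change.
/ɴ/ is uvular while /d/ is alveolar; the output [n] is alveolar, matching the trigger — so the feature that spreads is place.
Manner and voice are unchanged, so the assimilation is partial, not total.
Checking the remaining alternations: /n/ → [ŋ] before /ɣ/ (alveolar → velar, matching velar); /ɳ/ → [n] before /t͡s/ (retroflex → alveolar, matching alveolar) — only place changes, and always toward the following segment.
No alternation appears in [vuɳʈə], [θʊɳɖigɪ]: there the adjacent consonants already agree in place (/ɳ/ and /ʈ/ are both retroflex; /ɳ/ and /ɖ/ are both retroflex), so these forms are consistent with the same rule.
The trigger is the following segment, so the direction is regressive (anticipatory).

regressive place assimilation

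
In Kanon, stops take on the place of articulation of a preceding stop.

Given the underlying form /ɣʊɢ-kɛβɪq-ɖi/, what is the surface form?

[ɣʊɢqɛβɪqɢi]

/k/ is a voiceless velar stop. The preceding trigger /ɢ/ is uvular, so /k/ must become uvular as well.
A voiceless uvular stop is [q], so the surface segment is [q].
The same rule applies at the second boundary: /ɖ/ → [ɢ] next to /q/.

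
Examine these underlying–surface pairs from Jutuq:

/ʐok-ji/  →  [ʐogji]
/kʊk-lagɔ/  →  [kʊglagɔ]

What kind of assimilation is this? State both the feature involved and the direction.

regressive voicing assimilation

The segment that alternates is /k/, which surfaces as [g] when adjacent to /j/.
The change voiceless → voiced matches the voicing of the following /j/, identifying this as voicing assimilation.
Place and manner are unchanged, so the assimilation is partial, not total.
Checking the remaining alternation: /k/ → [g] before /l/ (voiceless → voiced, matching voiced) — only voicing changes, and always toward the following segment.
Since the segment that changes precedes the conditioning segment, the assimilation is regressive.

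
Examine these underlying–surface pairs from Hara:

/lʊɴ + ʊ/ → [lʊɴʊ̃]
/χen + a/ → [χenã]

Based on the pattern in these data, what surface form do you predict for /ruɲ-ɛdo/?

[ruɲɛ̃do]

The data show progressive nasality assimilation (vowel nasalisation): /ʊ/ → [ʊ̃] after /ɴ/; /a/ → [ã] after /n/ — a vowel is nasalised by an immediately preceding nasal consonant.
/ɛ/ sits next to the nasal /ɲ/ and is therefore nasalised to [ɛ̃].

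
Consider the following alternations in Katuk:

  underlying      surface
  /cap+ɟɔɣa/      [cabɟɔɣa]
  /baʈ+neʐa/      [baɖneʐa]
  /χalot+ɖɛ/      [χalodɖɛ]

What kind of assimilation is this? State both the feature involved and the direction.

regressive voicing assimilation

Comparing underlying and surface forms, /p/ → [b] is the alternation; the neighbouring /ɟ/ is constant.
/p/ is voiceless while /ɟ/ is voiced; the output [b] is voiced, matching the trigger — so the feature that spreads is voicing.
Place and manner are unchanged, so the assimilation is partial, not total.
The other alternating forms pattern the same way: /ʈ/ → [ɖ] before /n/ (voiceless → voiced, matching voiced); /t/ → [d] before /ɖ/ (voiceless → voiced, matching voiced) — only voicing changes, and always toward the following segment.
The trigger is the following segment, so the direction is regressive (anticipatory).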